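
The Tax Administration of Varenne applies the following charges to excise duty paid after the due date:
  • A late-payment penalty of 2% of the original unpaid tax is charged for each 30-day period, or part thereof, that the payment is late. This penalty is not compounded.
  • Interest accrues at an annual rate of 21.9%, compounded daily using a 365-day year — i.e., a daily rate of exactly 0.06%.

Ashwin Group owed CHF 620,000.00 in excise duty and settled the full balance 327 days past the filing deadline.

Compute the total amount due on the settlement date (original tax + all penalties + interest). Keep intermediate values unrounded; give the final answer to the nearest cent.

Penalty periods: ⌈327/30⌉ = 11; penalty = 11 × 2% × CHF 620,000.00 = CHF 136,400.00
Interest: CHF 620,000.00 × ((1 + 0.0006)^327 − 1) = CHF 620,000.00 × 0.21669865… = CHF 134,353.1609…
Total = CHF 620,000.00 + CHF 136,400.0000 + CHF 134,353.1609… = CHF 890,753.16

CHF 890,753.16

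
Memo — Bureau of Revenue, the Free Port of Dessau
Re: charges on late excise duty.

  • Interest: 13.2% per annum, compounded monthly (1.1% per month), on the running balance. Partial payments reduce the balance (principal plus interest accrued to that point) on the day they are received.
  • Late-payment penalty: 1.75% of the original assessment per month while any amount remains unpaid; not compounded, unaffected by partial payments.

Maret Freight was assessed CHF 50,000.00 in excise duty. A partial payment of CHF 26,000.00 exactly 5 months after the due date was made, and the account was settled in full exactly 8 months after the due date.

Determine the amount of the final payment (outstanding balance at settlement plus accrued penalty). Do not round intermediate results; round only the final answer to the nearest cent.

CHF 34,705.71

Balance at month 5: CHF 50,000.0000 × (1 + 0.011)^5 = CHF 52,811.1692…
After CHF 26,000.00 payment: CHF 52,811.1692… − CHF 26,000.00 = CHF 26,811.1692…
Balance at month 8: CHF 26,811.1692… × (1 + 0.011)^3 = CHF 27,705.7059…
Penalty: 8 × 1.75% × CHF 50,000.00 = CHF 7,000.00
Final settlement = outstanding balance + penalty = CHF 27,705.7059… + CHF 7,000.00 = CHF 34,705.71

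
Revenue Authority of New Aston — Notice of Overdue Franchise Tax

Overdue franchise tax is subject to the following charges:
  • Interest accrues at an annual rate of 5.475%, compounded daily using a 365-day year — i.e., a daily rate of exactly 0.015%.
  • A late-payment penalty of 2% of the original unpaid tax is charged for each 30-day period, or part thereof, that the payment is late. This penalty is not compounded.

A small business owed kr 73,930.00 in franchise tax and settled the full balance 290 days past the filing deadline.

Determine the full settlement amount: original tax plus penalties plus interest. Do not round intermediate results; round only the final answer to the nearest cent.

Penalty periods: ⌈290/30⌉ = 10; penalty = 10 × 2% × kr 73,930.00 = kr 14,786.00
Interest: kr 73,930.00 × ((1 + 0.00015)^290 − 1) = kr 73,930.00 × 0.04445659… = kr 3,286.6755…
Total = kr 73,930.00 + kr 14,786.0000 + kr 3,286.6755… = kr 92,002.68

kr 92,002.68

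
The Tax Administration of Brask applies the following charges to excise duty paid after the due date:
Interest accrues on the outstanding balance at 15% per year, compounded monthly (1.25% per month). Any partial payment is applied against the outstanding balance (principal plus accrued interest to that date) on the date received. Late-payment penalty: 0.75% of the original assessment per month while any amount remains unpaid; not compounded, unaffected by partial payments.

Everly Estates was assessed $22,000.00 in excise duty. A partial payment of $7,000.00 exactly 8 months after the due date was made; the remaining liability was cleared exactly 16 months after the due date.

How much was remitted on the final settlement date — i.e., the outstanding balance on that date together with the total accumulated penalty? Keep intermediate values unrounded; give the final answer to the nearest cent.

Balance at month 8: $22,000.0000 × (1 + 0.0125)^8 = $24,298.6942…
After $7,000.00 payment: $24,298.6942… − $7,000.00 = $17,298.6942…
Balance at month 16: $17,298.6942… × (1 + 0.0125)^8 = $19,106.1673…
Penalty: 16 × 0.75% × $22,000.00 = $2,640.00
Final settlement = outstanding balance + penalty = $19,106.1673… + $2,640.00 = $21,746.17

$21,746.17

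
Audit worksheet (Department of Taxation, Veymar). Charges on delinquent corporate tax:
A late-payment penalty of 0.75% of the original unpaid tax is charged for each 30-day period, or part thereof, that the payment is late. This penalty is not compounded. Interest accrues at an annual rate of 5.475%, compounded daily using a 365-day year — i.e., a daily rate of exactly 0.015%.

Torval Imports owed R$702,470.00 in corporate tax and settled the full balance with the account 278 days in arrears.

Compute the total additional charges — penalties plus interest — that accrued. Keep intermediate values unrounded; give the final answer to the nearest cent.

R$82,595.30

Penalty periods: ⌈278/30⌉ = 10; penalty = 10 × 0.75% × R$702,470.00 = R$52,685.25
Interest: R$702,470.00 × ((1 + 0.00015)^278 − 1) = R$702,470.00 × 0.04257840… = R$29,910.0465…
Penalties + interest = R$52,685.2500 + R$29,910.0465… = R$82,595.30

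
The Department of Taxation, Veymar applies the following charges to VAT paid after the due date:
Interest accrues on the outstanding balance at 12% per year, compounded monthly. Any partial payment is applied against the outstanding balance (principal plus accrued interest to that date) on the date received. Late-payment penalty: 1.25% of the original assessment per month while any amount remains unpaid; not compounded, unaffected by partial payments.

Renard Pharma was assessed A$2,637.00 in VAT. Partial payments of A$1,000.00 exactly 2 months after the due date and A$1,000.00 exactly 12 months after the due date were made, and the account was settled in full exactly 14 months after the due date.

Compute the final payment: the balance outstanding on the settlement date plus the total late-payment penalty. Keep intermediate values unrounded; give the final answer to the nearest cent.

A$1,345.71

Monthly rate = 12% ÷ 12 = 1%
Balance at month 2: A$2,637.0000 × (1 + 0.01)^2 = A$2,690.0037
After A$1,000.00 payment: A$2,690.0037 − A$1,000.00 = A$1,690.0037
Balance at month 12: A$1,690.0037 × (1 + 0.01)^10 = A$1,866.8155…
After A$1,000.00 payment: A$1,866.8155… − A$1,000.00 = A$866.8155…
Balance at month 14: A$866.8155… × (1 + 0.01)^2 = A$884.2385…
Penalty: 14 × 1.25% × A$2,637.00 = A$461.48…
Final settlement = outstanding balance + penalty = A$884.2385… + A$461.48… = A$1,345.71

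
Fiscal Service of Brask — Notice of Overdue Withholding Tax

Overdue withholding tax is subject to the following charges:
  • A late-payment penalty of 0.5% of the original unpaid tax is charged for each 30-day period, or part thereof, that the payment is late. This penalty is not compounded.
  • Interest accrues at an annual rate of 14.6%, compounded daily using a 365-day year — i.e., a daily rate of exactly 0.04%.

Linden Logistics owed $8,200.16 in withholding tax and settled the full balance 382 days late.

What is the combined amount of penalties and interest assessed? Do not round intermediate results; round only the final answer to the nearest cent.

$1,886.50

Penalty periods: ⌈382/30⌉ = 13; penalty = 13 × 0.5% × $8,200.16 = $533.01…
Interest: $8,200.16 × ((1 + 0.0004)^382 − 1) = $8,200.16 × 0.16505634… = $1,353.4884…
Penalties + interest = $533.0104 + $1,353.4884… = $1,886.50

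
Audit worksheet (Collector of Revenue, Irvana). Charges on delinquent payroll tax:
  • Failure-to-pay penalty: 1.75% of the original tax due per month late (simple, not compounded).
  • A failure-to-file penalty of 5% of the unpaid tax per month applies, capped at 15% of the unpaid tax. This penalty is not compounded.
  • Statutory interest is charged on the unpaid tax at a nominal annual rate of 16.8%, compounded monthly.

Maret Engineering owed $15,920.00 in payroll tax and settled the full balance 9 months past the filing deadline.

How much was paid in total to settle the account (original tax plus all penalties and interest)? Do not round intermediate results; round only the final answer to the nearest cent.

Failure-to-file: 9 × 5% × $15,920.00 = $7,164.00, capped at 15% × $15,920.00 = $2,388.00
Failure-to-pay penalty = 1.75% × $15,920.00 × 9 mo = $2,507.40
Interest (16.8%/yr ÷ 12 = 1.4%/month): $15,920.00 × ((1 + 0.014)^9 − 1) = $2,121.9992…
Total = $15,920.00 + $4,895.4000 + $2,121.9992… = $22,937.40

$22,937.40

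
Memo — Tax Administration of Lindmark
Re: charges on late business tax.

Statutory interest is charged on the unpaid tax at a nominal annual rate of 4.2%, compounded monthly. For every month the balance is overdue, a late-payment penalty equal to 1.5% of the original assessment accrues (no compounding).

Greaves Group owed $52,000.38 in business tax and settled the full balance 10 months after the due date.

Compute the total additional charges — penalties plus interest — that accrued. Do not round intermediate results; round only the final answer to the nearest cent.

$9,649.00

Late-payment penalty: 10 × 1.5% × $52,000.38 = $7,800.06…
Interest (4.2%/yr ÷ 12 = 0.35%/month): $52,000.38 × ((1 + 0.0035)^10 − 1) = $1,848.9477…
Penalties + interest = $7,800.0570 + $1,848.9477… = $9,649.00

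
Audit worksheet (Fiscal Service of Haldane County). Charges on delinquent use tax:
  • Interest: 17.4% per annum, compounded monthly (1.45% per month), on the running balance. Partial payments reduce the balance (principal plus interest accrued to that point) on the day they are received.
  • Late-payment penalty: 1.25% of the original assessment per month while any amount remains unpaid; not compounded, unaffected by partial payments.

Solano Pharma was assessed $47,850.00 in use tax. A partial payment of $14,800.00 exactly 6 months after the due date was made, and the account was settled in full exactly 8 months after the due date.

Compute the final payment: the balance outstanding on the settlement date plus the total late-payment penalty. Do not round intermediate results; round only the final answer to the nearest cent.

$43,243.30

Balance at month 6: $47,850.0000 × (1 + 0.0145)^6 = $52,166.8064…
After $14,800.00 payment: $52,166.8064… − $14,800.00 = $37,366.8064…
Balance at month 8: $37,366.8064… × (1 + 0.0145)^2 = $38,458.3001…
Penalty: 8 × 1.25% × $47,850.00 = $4,785.00
Final settlement = outstanding balance + penalty = $38,458.3001… + $4,785.00 = $43,243.30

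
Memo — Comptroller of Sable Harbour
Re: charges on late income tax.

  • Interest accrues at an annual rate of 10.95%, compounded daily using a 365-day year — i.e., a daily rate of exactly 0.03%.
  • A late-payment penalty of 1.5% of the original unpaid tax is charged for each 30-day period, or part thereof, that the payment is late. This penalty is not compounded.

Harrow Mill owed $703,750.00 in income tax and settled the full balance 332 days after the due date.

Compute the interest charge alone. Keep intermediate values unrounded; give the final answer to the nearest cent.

Interest: $703,750.00 × ((1 + 0.0003)^332 − 1) = $703,750.00 × 0.10471244… = $73,691.3775…

$73,691.38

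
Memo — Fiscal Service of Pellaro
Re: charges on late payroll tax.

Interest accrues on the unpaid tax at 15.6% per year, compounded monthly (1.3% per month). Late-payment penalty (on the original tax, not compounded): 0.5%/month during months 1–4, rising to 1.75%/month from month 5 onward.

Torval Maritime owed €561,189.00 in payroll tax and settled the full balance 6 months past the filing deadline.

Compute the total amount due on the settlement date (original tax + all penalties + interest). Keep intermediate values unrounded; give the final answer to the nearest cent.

Penalty, months 1–4: 4 × 0.5% × €561,189.00 = €11,223.78
Penalty, months 5–6: 2 × 1.75% × €561,189.00 = €19,641.62…
Interest: €561,189.00 × ((1 + 0.013)^6 − 1) = €561,189.00 × 0.0805794… = €45,220.2564…
Total = €561,189.00 + €30,865.3950 + €45,220.2564… = €637,274.65

€637,274.65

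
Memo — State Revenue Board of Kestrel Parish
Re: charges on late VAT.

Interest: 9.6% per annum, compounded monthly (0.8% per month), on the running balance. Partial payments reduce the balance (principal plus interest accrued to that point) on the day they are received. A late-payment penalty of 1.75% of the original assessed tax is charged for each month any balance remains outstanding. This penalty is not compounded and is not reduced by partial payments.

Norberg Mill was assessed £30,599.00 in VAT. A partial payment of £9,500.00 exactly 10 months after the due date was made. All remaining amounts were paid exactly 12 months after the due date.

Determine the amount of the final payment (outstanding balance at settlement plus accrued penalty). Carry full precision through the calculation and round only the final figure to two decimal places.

£30,442.45

Balance at month 10: £30,599.0000 × (1 + 0.008)^10 = £33,136.9517…
After £9,500.00 payment: £33,136.9517… − £9,500.00 = £23,636.9517…
Balance at month 12: £23,636.9517… × (1 + 0.008)^2 = £24,016.6557…
Penalty: 12 × 1.75% × £30,599.00 = £6,425.79
Final settlement = outstanding balance + penalty = £24,016.6557… + £6,425.79 = £30,442.45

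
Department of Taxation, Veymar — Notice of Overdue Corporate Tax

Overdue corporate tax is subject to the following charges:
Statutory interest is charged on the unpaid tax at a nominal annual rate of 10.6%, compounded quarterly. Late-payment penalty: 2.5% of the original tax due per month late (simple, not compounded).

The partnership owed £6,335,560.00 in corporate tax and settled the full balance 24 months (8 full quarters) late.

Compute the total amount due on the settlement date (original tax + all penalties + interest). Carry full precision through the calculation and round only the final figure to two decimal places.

Late-payment penalty = 2.5% × £6,335,560.00 × 24 mo = £3,801,336.00
Interest (10.6%/yr ÷ 4 = 2.65%/quarter): £6,335,560.00 × ((1 + 0.0265)^8 − 1) = £1,474,540.7779…
Total = £6,335,560.00 + £3,801,336.0000 + £1,474,540.7779… = £11,611,436.78

£11,611,436.78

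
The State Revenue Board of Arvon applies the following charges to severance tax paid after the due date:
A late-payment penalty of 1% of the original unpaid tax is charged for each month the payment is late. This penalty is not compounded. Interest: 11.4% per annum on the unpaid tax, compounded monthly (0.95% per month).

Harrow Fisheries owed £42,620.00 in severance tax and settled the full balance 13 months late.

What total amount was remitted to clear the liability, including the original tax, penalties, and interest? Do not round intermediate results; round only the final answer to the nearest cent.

£53,734.90

Late-payment penalty: 13 × 1% × £42,620.00 = £5,540.60
Interest: £42,620.00 × ((1 + 0.0095)^13 − 1) = £42,620.00 × 0.1307906… = £5,574.2968…
Total = £42,620.00 + £5,540.6000 + £5,574.2968… = £53,734.90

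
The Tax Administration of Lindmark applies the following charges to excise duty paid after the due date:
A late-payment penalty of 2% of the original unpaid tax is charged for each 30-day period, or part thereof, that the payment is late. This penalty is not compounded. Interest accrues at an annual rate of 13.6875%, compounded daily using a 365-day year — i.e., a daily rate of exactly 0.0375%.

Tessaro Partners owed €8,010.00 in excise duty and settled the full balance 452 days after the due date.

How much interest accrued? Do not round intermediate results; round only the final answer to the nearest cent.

Interest: €8,010.00 × ((1 + 0.000375)^452 − 1) = €8,010.00 × 0.18467471… = €1,479.2444…

€1,479.24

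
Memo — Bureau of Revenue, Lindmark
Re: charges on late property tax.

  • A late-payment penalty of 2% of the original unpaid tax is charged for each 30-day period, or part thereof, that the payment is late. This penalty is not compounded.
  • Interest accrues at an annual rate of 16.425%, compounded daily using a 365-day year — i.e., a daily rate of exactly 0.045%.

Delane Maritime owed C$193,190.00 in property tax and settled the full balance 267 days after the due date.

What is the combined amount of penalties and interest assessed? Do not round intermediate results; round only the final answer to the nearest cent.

Penalty periods: ⌈267/30⌉ = 9; penalty = 9 × 2% × C$193,190.00 = C$34,774.20
Interest: C$193,190.00 × ((1 + 0.00045)^267 − 1) = C$193,190.00 × 0.12763551… = C$24,657.9048…
Penalties + interest = C$34,774.2000 + C$24,657.9048… = C$59,432.10

C$59,432.10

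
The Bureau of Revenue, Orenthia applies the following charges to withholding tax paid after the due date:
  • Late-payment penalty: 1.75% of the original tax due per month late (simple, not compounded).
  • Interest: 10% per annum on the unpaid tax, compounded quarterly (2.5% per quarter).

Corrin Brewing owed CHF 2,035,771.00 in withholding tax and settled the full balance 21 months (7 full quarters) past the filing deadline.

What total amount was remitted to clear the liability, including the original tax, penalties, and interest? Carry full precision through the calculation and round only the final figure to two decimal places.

Late-payment penalty = 1.75% × CHF 2,035,771.00 × 21 mo = CHF 748,145.84…
Interest: CHF 2,035,771.00 × ((1 + 0.025)^7 − 1) = CHF 2,035,771.00 × 0.1886858… = CHF 384,120.9854…
Total = CHF 2,035,771.00 + CHF 748,145.8425 + CHF 384,120.9854… = CHF 3,168,037.83

CHF 3,168,037.83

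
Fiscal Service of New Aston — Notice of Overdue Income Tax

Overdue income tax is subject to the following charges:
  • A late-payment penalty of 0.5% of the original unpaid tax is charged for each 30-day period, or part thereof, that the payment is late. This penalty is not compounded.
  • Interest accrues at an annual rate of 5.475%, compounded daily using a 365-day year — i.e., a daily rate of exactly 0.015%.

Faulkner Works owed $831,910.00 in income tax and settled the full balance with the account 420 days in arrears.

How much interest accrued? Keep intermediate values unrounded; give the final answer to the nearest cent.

Interest: $831,910.00 × ((1 + 0.00015)^420 − 1) = $831,910.00 × 0.06502181… = $54,092.2919…

$54,092.29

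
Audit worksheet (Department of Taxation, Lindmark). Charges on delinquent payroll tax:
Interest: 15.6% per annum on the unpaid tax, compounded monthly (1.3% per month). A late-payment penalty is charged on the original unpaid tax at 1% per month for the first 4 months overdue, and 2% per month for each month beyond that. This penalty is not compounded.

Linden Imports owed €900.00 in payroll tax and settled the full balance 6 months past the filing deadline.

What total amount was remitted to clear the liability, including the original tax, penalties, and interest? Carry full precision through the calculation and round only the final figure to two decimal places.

Penalty, months 1–4: 4 × 1% × €900.00 = €36.00
Penalty, months 5–6: 2 × 2% × €900.00 = €36.00
Interest: €900.00 × ((1 + 0.013)^6 − 1) = €900.00 × 0.0805794… = €72.5214…
Total = €900.00 + €72.0000 + €72.5214… = €1,044.52

€1,044.52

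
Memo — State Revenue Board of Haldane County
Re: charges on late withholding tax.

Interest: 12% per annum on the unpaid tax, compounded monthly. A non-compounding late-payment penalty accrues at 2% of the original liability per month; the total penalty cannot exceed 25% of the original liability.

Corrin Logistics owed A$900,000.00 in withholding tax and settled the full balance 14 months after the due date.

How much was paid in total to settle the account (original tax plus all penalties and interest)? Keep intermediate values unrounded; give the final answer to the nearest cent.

Penalty (uncapped): 14 × 2% × A$900,000.00 = A$252,000.00; cap = 25% × A$900,000.00 = A$225,000.00 → penalty = A$225,000.00
Interest (12%/yr ÷ 12 = 1%/month): A$900,000.00 × ((1 + 0.01)^14 − 1) = A$134,526.7919…
Total = A$900,000.00 + A$225,000.0000 + A$134,526.7919… = A$1,259,526.79

A$1,259,526.79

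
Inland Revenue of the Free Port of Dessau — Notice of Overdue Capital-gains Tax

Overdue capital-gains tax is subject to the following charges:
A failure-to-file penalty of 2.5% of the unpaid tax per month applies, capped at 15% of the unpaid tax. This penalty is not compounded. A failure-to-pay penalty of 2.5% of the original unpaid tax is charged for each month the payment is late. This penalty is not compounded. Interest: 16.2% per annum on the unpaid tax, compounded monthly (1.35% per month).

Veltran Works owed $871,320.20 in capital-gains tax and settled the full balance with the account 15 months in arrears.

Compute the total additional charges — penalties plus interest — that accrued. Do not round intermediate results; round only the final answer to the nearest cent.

Failure-to-file: 15 × 2.5% × $871,320.20 = $326,745.08…, capped at 15% × $871,320.20 = $130,698.03
Failure-to-pay penalty = 2.5% × $871,320.20 × 15 mo = $326,745.08…
Interest: $871,320.20 × ((1 + 0.0135)^15 − 1) = $871,320.20 × 0.2228024… = $194,132.2636…
Penalties + interest = $457,443.1050 + $194,132.2636… = $651,575.37

$651,575.37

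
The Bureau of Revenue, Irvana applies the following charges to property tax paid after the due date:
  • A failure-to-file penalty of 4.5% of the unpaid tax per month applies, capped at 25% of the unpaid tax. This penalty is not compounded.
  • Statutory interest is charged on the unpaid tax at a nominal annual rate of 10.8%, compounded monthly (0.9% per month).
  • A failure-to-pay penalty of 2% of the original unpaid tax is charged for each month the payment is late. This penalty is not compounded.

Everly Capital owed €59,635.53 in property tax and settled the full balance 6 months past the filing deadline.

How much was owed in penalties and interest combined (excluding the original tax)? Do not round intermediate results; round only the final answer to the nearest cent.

Failure-to-file: 6 × 4.5% × €59,635.53 = €16,101.59…, capped at 25% × €59,635.53 = €14,908.88…
Failure-to-pay penalty: 6 × 2% × €59,635.53 = €7,156.26…
Interest: €59,635.53 × ((1 + 0.009)^6 − 1) = €59,635.53 × 0.0552297… = €3,293.6512…
Penalties + interest = €22,065.1461 + €3,293.6512… = €25,358.80

€25,358.80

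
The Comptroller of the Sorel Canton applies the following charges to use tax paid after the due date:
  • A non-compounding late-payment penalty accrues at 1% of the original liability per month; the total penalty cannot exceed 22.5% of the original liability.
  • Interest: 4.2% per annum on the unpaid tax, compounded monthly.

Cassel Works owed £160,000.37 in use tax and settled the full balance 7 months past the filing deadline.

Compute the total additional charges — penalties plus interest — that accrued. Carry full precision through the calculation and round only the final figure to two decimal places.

Penalty: 7 × 1% × £160,000.37 = £11,200.03… (below the 22.5% cap of £36,000.08…)
Interest (4.2%/yr ÷ 12 = 0.35%/month): £160,000.37 × ((1 + 0.0035)^7 − 1) = £3,961.4101…
Penalties + interest = £11,200.0259 + £3,961.4101… = £15,161.44

£15,161.44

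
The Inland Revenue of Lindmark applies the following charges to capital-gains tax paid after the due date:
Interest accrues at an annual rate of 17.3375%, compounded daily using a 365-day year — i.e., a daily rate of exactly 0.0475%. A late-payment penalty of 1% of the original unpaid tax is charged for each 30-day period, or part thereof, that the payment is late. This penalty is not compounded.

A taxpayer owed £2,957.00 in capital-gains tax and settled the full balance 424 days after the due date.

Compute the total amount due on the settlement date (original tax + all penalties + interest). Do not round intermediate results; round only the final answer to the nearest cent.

Penalty periods: ⌈424/30⌉ = 15; penalty = 15 × 1% × £2,957.00 = £443.55
Interest: £2,957.00 × ((1 + 0.000475)^424 − 1) = £2,957.00 × 0.22305543… = £659.5749…
Total = £2,957.00 + £443.5500 + £659.5749… = £4,060.12

£4,060.12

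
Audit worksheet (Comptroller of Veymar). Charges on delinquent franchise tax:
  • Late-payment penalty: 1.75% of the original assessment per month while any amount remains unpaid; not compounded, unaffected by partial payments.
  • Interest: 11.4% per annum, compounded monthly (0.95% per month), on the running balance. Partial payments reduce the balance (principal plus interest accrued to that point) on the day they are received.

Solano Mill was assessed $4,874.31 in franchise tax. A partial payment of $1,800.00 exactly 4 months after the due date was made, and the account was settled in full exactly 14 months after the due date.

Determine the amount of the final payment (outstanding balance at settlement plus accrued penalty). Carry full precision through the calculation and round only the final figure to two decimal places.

Balance at month 4: $4,874.3100 × (1 + 0.0095)^4 = $5,062.1900…
After $1,800.00 payment: $5,062.1900… − $1,800.00 = $3,262.1900…
Balance at month 14: $3,262.1900… × (1 + 0.0095)^10 = $3,585.6879…
Penalty: 14 × 1.75% × $4,874.31 = $1,194.21…
Final settlement = outstanding balance + penalty = $3,585.6879… + $1,194.21… = $4,779.89

$4,779.89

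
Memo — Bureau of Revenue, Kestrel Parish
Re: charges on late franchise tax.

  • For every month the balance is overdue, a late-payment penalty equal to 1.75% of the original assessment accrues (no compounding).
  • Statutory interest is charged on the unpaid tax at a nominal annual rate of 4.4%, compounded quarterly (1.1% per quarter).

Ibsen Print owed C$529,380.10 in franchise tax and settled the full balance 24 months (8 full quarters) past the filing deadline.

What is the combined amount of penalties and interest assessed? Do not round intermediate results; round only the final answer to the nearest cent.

C$270,758.64

Late-payment penalty: 24 × 1.75% × C$529,380.10 = C$222,339.64…
Interest: C$529,380.10 × ((1 + 0.011)^8 − 1) = C$529,380.10 × 0.0914636… = C$48,418.9938…
Penalties + interest = C$222,339.6420 + C$48,418.9938… = C$270,758.64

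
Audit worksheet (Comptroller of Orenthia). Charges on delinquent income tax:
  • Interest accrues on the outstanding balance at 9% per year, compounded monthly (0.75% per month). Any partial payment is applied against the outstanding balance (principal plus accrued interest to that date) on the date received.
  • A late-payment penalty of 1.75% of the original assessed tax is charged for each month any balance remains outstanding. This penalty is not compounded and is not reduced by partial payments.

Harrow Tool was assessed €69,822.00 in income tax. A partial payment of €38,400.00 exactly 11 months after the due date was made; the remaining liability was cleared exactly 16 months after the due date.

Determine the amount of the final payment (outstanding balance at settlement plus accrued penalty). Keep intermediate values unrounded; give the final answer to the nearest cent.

€58,377.24

Balance at month 11: €69,822.0000 × (1 + 0.0075)^11 = €75,803.2608…
After €38,400.00 payment: €75,803.2608… − €38,400.00 = €37,403.2608…
Balance at month 16: €37,403.2608… × (1 + 0.0075)^5 = €38,827.0808…
Penalty: 16 × 1.75% × €69,822.00 = €19,550.16
Final settlement = outstanding balance + penalty = €38,827.0808… + €19,550.16 = €58,377.24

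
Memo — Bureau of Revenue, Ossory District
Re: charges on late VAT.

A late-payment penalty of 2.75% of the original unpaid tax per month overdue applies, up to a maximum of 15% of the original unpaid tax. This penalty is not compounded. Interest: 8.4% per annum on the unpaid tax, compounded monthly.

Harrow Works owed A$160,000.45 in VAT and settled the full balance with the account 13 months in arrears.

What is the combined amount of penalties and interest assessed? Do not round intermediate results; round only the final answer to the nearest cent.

A$39,187.60

Penalty (uncapped): 13 × 2.75% × A$160,000.45 = A$57,200.16…; cap = 15% × A$160,000.45 = A$24,000.07… → penalty = A$24,000.07…
Interest (8.4%/yr ÷ 12 = 0.7%/month): A$160,000.45 × ((1 + 0.007)^13 − 1) = A$15,187.5366…
Penalties + interest = A$24,000.0675 + A$15,187.5366… = A$39,187.60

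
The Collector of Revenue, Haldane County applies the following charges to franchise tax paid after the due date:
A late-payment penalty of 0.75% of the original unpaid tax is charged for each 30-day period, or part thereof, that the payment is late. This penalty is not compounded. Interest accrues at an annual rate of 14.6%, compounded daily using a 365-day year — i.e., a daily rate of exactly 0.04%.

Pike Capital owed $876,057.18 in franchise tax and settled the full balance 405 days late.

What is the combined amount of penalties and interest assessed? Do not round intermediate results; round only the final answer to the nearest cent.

Penalty periods: ⌈405/30⌉ = 14; penalty = 14 × 0.75% × $876,057.18 = $91,986.00…
Interest: $876,057.18 × ((1 + 0.0004)^405 − 1) = $876,057.18 × 0.17582215… = $154,030.2606…
Penalties + interest = $91,986.0039 + $154,030.2606… = $246,016.26

$246,016.26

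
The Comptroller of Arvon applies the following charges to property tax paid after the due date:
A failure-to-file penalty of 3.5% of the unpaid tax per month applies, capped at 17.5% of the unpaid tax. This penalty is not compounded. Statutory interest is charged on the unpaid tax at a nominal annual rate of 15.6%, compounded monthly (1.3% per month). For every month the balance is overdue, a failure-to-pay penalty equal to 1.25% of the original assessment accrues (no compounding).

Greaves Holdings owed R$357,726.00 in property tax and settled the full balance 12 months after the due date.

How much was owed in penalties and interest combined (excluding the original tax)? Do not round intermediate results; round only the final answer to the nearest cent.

Failure-to-file: 12 × 3.5% × R$357,726.00 = R$150,244.92, capped at 17.5% × R$357,726.00 = R$62,602.05
Failure-to-pay penalty = 1.25% × R$357,726.00 × 12 mo = R$53,658.90
Interest: R$357,726.00 × ((1 + 0.013)^12 − 1) = R$357,726.00 × 0.1676518… = R$59,973.3993…
Penalties + interest = R$116,260.9500 + R$59,973.3993… = R$176,234.35

R$176,234.35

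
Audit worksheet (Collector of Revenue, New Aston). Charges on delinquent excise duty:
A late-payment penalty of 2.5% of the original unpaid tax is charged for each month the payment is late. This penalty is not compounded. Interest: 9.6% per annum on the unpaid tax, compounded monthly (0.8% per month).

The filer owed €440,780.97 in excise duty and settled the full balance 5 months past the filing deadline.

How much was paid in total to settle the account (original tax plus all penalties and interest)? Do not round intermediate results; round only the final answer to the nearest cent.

€513,794.20

Late-payment penalty: 5 × 2.5% × €440,780.97 = €55,097.62…
Interest: €440,780.97 × ((1 + 0.008)^5 − 1) = €440,780.97 × 0.0406451… = €17,915.6045…
Total = €440,780.97 + €55,097.6213… + €17,915.6045… = €513,794.20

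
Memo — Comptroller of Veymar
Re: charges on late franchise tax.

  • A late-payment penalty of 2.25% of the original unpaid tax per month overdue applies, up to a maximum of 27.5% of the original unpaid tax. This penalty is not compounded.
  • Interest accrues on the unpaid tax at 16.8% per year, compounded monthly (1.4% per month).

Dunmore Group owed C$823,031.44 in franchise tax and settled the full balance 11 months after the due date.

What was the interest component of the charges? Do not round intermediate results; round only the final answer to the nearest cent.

Interest: C$823,031.44 × ((1 + 0.014)^11 − 1) = C$823,031.44 × 0.1652457… = C$136,002.3976…

C$136,002.40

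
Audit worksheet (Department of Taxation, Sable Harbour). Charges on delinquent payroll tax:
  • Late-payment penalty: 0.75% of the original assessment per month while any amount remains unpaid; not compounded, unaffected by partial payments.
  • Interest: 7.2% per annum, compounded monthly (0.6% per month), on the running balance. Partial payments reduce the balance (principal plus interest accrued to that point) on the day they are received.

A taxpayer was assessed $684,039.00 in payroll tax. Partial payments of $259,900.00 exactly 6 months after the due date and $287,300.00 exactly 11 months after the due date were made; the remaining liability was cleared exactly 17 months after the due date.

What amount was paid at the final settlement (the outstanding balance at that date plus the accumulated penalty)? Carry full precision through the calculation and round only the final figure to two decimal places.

$269,101.05

Balance at month 6: $684,039.0000 × (1 + 0.006)^6 = $709,036.7534…
After $259,900.00 payment: $709,036.7534… − $259,900.00 = $449,136.7534…
Balance at month 11: $449,136.7534… × (1 + 0.006)^5 = $462,773.5183…
After $287,300.00 payment: $462,773.5183… − $287,300.00 = $175,473.5183…
Balance at month 17: $175,473.5183… × (1 + 0.006)^6 = $181,886.0821…
Penalty: 17 × 0.75% × $684,039.00 = $87,214.97…
Final settlement = outstanding balance + penalty = $181,886.0821… + $87,214.97… = $269,101.05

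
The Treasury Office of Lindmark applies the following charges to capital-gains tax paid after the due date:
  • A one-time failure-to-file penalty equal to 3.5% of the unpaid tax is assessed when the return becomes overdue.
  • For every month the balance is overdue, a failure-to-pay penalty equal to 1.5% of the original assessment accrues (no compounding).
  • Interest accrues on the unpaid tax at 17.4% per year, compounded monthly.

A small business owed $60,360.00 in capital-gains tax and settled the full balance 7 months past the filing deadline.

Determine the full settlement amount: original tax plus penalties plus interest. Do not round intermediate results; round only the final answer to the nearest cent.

Failure-to-file penalty: 3.5% × $60,360.00 = $2,112.60
Failure-to-pay penalty = 1.5% × $60,360.00 × 7 mo = $6,337.80
Interest (17.4%/yr ÷ 12 = 1.45%/month): $60,360.00 × ((1 + 0.0145)^7 − 1) = $6,399.5792…
Total = $60,360.00 + $8,450.4000 + $6,399.5792… = $75,209.98

$75,209.98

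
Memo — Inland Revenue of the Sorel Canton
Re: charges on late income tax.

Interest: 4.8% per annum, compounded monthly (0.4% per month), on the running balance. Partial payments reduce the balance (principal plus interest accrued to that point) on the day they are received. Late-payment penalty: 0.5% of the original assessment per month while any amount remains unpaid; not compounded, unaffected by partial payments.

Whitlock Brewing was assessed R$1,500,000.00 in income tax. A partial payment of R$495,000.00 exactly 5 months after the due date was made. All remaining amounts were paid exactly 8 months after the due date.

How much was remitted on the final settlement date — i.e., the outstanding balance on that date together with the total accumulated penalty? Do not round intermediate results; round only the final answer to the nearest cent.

Balance at month 5: R$1,500,000.0000 × (1 + 0.004)^5 = R$1,530,240.9619…
After R$495,000.00 payment: R$1,530,240.9619… − R$495,000.00 = R$1,035,240.9619…
Balance at month 8: R$1,035,240.9619… × (1 + 0.004)^3 = R$1,047,713.6113…
Penalty: 8 × 0.5% × R$1,500,000.00 = R$60,000.00
Final settlement = outstanding balance + penalty = R$1,047,713.6113… + R$60,000.00 = R$1,107,713.61

R$1,107,713.61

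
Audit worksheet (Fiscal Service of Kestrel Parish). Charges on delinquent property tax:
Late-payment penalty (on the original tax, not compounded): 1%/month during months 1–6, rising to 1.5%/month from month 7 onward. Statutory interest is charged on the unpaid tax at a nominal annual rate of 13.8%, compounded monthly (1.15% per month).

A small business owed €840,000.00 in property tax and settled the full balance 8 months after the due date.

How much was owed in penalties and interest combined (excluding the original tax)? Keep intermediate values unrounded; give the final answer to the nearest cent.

€156,063.10

Penalty, months 1–6: 6 × 1% × €840,000.00 = €50,400.00
Penalty, months 7–8: 2 × 1.5% × €840,000.00 = €25,200.00
Interest: €840,000.00 × ((1 + 0.0115)^8 − 1) = €840,000.00 × 0.0957894… = €80,463.0999…
Penalties + interest = €75,600.0000 + €80,463.0999… = €156,063.10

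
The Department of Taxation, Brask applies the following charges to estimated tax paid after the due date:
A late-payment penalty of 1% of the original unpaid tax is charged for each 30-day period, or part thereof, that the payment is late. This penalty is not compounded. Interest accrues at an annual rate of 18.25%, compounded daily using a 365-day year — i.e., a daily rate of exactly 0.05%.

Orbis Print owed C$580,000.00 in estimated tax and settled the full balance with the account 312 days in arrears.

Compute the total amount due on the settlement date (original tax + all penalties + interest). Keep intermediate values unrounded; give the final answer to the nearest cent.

C$741,692.77

Penalty periods: ⌈312/30⌉ = 11; penalty = 11 × 1% × C$580,000.00 = C$63,800.00
Interest: C$580,000.00 × ((1 + 0.0005)^312 − 1) = C$580,000.00 × 0.16878063… = C$97,892.7683…
Total = C$580,000.00 + C$63,800.0000 + C$97,892.7683… = C$741,692.77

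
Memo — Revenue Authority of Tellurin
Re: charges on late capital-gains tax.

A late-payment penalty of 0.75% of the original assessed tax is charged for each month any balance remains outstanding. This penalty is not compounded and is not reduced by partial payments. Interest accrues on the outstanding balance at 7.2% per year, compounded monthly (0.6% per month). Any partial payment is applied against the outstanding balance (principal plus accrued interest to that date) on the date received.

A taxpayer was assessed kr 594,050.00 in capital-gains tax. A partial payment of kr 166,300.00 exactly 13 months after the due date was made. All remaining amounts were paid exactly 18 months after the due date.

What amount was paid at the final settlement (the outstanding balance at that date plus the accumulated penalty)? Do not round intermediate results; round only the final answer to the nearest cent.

kr 570,434.05

Balance at month 13: kr 594,050.0000 × (1 + 0.006)^13 = kr 642,091.2469…
After kr 166,300.00 payment: kr 642,091.2469… − kr 166,300.00 = kr 475,791.2469…
Balance at month 18: kr 475,791.2469… × (1 + 0.006)^5 = kr 490,237.2999…
Penalty: 18 × 0.75% × kr 594,050.00 = kr 80,196.75
Final settlement = outstanding balance + penalty = kr 490,237.2999… + kr 80,196.75 = kr 570,434.05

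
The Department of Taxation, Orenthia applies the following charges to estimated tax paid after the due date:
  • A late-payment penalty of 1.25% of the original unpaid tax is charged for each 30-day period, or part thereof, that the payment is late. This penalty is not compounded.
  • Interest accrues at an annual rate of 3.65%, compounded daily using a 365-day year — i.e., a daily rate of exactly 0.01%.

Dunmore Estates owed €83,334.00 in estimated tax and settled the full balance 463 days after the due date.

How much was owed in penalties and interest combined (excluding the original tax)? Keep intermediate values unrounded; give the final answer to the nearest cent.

€20,615.68

Penalty periods: ⌈463/30⌉ = 16; penalty = 16 × 1.25% × €83,334.00 = €16,666.80
Interest: €83,334.00 × ((1 + 0.0001)^463 − 1) = €83,334.00 × 0.04738616… = €3,948.8779…
Penalties + interest = €16,666.8000 + €3,948.8779… = €20,615.68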